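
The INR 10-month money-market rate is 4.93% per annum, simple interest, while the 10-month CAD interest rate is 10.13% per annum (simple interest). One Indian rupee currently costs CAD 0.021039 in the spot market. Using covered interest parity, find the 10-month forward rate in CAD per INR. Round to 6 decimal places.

0.021915

T = 10/12 years.
CAD growth factor: 1 + 0.1013×10/12 = 1.0844167.
INR accumulates by 1 + 0.0493×10/12 = 1.0410833.
Forward (CAD per INR) = 0.021039 × 1.0844167 / 1.0410833 = 0.02191471.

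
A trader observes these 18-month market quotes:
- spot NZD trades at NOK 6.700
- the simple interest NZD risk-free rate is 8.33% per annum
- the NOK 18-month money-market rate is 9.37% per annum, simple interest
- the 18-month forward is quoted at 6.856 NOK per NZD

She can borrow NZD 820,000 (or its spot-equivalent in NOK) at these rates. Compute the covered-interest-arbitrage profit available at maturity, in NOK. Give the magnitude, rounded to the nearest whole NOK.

T = 18/12 years.
Invest the NZD and cover forward: 820,000 × 1.124950 × 6.856 = NOK 6,324,378.90.
Convert at spot and invest in NOK: 820,000 × 6.700 × 1.140550 = NOK 6,266,181.70.
The quoted forward overvalues NZD, so borrow NOK, buy NZD at spot, deposit the NZD at 8.33%, and sell the proceeds forward at 6.856.
The gap between the two covered legs is NOK 58,197.

NOK 58,197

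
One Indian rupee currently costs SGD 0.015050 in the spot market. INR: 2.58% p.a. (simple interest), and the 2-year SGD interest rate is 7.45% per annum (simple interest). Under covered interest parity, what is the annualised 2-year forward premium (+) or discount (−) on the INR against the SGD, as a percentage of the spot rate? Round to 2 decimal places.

+4.63%

T = 2 years.
No-arbitrage forward: 0.01505 × 1.149000 / 1.051600 = 0.016443943 SGD/INR.
(F − S)/S ÷ T = (0.016443943 − 0.01505)/0.01505/2 = 0.046310 → 4.63%.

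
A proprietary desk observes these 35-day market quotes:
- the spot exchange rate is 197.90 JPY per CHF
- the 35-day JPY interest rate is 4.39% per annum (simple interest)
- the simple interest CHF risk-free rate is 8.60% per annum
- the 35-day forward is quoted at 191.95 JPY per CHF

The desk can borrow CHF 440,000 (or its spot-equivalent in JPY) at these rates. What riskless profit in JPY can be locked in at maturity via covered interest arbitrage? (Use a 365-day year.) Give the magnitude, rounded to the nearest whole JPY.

JPY 2,288,065

T = 35/365 years.
Route A — deposit CHF, sell forward: 440,000 × 1.0082465753 × 191.95 = JPY 85,154,489.26.
Route B — convert at spot, deposit JPY: 440,000 × 197.90 × 1.004209589 = JPY 87,442,554.17.
The quoted forward undervalues CHF, so borrow CHF, convert to JPY at spot, deposit the JPY at 4.39%, and buy CHF forward at 191.95 to cover the loan.
Arbitrage profit = |85,154,489.26 − 87,442,554.17| = JPY 2,288,065.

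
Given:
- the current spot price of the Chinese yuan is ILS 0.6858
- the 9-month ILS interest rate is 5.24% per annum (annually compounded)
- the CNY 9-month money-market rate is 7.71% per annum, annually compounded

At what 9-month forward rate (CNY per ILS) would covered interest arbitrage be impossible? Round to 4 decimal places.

1.4837

T = 9/12 years.
ILS growth factor: (1 + 0.0524)^(9/12) = 1.039048.
CNY accumulates by (1 + 0.0771)^(9/12) = 1.0572849.
Forward (ILS per CNY) = 0.6858 × 1.039048 / 1.0572849 = 0.6739708.
Quoted the other way: 1/0.6739708 = 1.4837 CNY per ILS.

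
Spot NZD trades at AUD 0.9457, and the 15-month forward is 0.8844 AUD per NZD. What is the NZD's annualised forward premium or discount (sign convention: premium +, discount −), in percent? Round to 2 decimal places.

-5.19%

T = 15/12 years.
NZD trades forward at -6.48197% vs spot over the period.
×(1/T) gives -5.19% p.a.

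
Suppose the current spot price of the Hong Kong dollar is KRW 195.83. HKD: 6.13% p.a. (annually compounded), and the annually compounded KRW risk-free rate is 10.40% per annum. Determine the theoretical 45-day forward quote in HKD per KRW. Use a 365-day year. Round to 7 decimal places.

0.0050817

T = 45/365 years.
Growth of 1 KRW over T: (1 + 0.1040)^(45/365) = 1.0122728.
Growth of 1 HKD over T: (1 + 0.0613)^(45/365) = 1.0073619.
CIP: F = S · (grow KRW)/(grow HKD) = 195.83 × 1.0122728/1.0073619 = 196.7847 KRW per HKD.
Invert for HKD per KRW: 1 / 196.7847 = 0.0050817.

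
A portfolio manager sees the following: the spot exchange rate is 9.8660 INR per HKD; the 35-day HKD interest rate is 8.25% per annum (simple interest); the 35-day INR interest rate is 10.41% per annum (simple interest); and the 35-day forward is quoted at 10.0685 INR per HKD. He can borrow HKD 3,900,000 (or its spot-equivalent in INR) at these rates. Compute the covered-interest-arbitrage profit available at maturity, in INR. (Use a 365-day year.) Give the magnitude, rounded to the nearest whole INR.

T = 35/365 years.
Invest the HKD and cover forward: 3,900,000 × 1.0079109589 × 10.0685 = INR 39,577,790.81.
Convert at spot and invest in INR: 3,900,000 × 9.8660 × 1.0099821918 = INR 38,861,488.79.
The quoted forward overvalues HKD, so borrow INR, buy HKD at spot, deposit the HKD at 8.25%, and sell the proceeds forward at 10.0685.
Profit = 39,577,790.81 − 38,861,488.79 = INR 716,302.

INR 716,302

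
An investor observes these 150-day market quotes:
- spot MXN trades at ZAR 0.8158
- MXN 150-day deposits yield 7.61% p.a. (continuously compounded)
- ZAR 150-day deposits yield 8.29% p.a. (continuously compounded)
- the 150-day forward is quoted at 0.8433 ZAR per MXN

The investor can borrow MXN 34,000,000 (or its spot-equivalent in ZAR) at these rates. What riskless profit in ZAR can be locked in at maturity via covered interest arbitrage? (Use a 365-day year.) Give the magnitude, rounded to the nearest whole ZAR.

ZAR 884,617

T = 150/365 years.
Invest the MXN and cover forward: 34,000,000 × 1.0317681414 × 0.8433 = ZAR 29,583,062.50.
Convert at spot and invest in ZAR: 34,000,000 × 0.8158 × 1.0346554711 = ZAR 28,698,445.73.
The quoted forward overvalues MXN, so borrow ZAR, buy MXN at spot, deposit the MXN at 7.61%, and sell the proceeds forward at 0.8433.
The gap between the two covered legs is ZAR 884,617.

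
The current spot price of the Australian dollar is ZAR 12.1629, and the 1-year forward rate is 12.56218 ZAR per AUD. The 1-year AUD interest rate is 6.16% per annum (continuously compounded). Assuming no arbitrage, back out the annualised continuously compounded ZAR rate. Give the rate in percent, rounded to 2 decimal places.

T = 1 year.
By CIP, F/S equals the ZAR-to-AUD growth ratio: 12.56218/12.1629 = 1.0328277.
The AUD side grows by e^(0.0616×1) = 1.0635368.
That pins the ZAR growth at 1.0984503.
r = ln(1.0984503)/1 = 0.093900 → 9.39%.

9.39%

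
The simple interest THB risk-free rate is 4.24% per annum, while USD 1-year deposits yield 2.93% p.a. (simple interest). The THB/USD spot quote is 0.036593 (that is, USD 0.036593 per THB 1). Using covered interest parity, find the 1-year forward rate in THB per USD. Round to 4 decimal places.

27.6754

T = 1 year.
USD accumulates by 1 + 0.0293×1 = 1.029300.
THB growth factor: 1 + 0.0424×1 = 1.042400.
Forward (USD per THB) = 0.036593 × 1.029300 / 1.042400 = 0.036133130.
Quoted the other way: 1/0.036133130 = 27.6754 THB per USD.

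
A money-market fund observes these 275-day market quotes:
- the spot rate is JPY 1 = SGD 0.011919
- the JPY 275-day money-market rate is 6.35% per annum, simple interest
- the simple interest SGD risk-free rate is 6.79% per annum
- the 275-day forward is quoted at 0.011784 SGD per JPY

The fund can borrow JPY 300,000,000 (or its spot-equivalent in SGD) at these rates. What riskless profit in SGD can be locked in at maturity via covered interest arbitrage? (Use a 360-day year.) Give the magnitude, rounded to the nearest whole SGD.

SGD 54,483

T = 275/360 years.
Keep in JPY, deliver into the forward: 300,000,000·1.048506944·0.011784 = SGD 3,706,681.75.
Swap to SGD now, deposit: 300,000,000·0.011919·1.051868056 = SGD 3,761,164.61.
The quoted forward undervalues JPY, so borrow JPY, convert to SGD at spot, deposit the SGD at 6.79%, and buy JPY forward at 0.011784 to cover the loan.
The gap between the two covered legs is SGD 54,483.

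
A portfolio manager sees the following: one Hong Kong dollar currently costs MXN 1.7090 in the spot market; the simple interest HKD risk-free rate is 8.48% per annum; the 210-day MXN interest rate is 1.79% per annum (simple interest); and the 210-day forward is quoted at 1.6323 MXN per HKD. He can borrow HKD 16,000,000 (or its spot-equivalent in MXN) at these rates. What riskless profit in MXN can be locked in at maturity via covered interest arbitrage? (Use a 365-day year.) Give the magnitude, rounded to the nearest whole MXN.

T = 210/365 years.
Keep in HKD, deliver into the forward: 16,000,000·1.0487890411·1.6323 = MXN 27,391,013.63.
Swap to MXN now, deposit: 16,000,000·1.7090·1.0102986301 = MXN 27,625,605.74.
The quoted forward undervalues HKD, so borrow HKD, convert to MXN at spot, deposit the MXN at 1.79%, and buy HKD forward at 1.6323 to cover the loan.
Arbitrage profit = |27,391,013.63 − 27,625,605.74| = MXN 234,592.

MXN 234,592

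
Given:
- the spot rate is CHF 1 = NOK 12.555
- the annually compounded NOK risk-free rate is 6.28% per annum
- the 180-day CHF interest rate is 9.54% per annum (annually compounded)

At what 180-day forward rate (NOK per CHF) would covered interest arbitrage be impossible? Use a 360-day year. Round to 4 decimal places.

T = 180/360 years.
NOK accumulates by (1 + 0.0628)^(180/360) = 1.03092192.
CHF growth factor: (1 + 0.0954)^(180/360) = 1.04661359.
Forward (NOK per CHF) = 12.555 × 1.03092192 / 1.04661359 = 12.366765.

12.3668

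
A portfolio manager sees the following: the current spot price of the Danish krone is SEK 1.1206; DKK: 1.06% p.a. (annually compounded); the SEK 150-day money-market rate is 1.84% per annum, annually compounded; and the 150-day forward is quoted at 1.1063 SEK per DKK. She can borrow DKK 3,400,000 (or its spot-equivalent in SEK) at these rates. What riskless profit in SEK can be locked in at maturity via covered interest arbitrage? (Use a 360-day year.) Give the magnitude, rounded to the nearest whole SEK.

SEK 61,113

T = 150/360 years.
Invest the DKK and cover forward: 3,400,000 × 1.004403088 × 1.1063 = SEK 3,777,981.86.
Convert at spot and invest in SEK: 3,400,000 × 1.1206 × 1.007625917 = SEK 3,839,095.05.
The quoted forward undervalues DKK, so borrow DKK, convert to SEK at spot, deposit the SEK at 1.84%, and buy DKK forward at 1.1063 to cover the loan.
The gap between the two covered legs is SEK 61,113.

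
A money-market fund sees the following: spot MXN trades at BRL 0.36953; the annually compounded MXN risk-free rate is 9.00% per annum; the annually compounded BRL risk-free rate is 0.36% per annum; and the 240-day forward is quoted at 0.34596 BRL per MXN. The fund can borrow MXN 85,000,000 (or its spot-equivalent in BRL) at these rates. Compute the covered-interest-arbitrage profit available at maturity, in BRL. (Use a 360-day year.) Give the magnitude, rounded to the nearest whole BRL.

BRL 339,853

T = 240/360 years.
Keep in MXN, deliver into the forward: 85,000,000·1.0591342165·0.34596 = BRL 31,145,536.25.
Swap to BRL now, deposit: 85,000,000·0.36953·1.0023985623 = BRL 31,485,388.96.
The quoted forward undervalues MXN, so borrow MXN, convert to BRL at spot, deposit the BRL at 0.36%, and buy MXN forward at 0.34596 to cover the loan.
Profit = 31,485,388.96 − 31,145,536.25 = BRL 339,853.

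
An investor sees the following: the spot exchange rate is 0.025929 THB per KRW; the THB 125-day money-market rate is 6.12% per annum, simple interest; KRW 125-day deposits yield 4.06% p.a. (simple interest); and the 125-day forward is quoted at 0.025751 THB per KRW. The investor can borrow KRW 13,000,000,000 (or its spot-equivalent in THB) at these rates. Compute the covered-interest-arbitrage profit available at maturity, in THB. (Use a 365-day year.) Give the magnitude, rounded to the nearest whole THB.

T = 125/365 years.
Route A — deposit KRW, sell forward: 13,000,000,000 × 1.01390410959 × 0.025751 = THB 339,417,581.44.
Route B — convert at spot, deposit THB: 13,000,000,000 × 0.025929 × 1.02095890411 = THB 344,141,764.52.
The quoted forward undervalues KRW, so borrow KRW, convert to THB at spot, deposit the THB at 6.12%, and buy KRW forward at 0.025751 to cover the loan.
Arbitrage profit = |339,417,581.44 − 344,141,764.52| = THB 4,724,183.

THB 4,724,183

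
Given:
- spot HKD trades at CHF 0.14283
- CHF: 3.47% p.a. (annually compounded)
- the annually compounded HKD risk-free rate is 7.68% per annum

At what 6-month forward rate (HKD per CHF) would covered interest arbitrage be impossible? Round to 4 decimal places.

T = 6/12 years.
CHF growth factor: (1 + 0.0347)^(6/12) = 1.017202.
HKD accumulates by (1 + 0.0768)^(6/12) = 1.0376897.
Forward (CHF per HKD) = 0.14283 × 1.017202 / 1.0376897 = 0.1400100.
Quoted the other way: 1/0.1400100 = 7.1423 HKD per CHF.

7.1423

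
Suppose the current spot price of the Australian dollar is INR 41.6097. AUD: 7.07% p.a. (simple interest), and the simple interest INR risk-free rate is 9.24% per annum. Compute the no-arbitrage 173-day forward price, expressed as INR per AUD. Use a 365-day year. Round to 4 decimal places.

42.0238

T = 173/365 years.
INR accumulates by 1 + 0.0924×173/365 = 1.04379507.
AUD accumulates by 1 + 0.0707×173/365 = 1.03350986.
CIP: F = S · (grow INR)/(grow AUD) = 41.6097 × 1.04379507/1.03350986 = 42.023788 INR per AUD.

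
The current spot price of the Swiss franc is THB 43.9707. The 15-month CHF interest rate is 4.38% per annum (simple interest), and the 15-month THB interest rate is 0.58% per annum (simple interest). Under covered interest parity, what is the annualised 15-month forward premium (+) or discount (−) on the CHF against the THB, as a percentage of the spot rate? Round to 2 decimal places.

-3.60%

T = 15/12 years.
F = S · g_THB/g_CHF = 43.9707 × 1.007250/1.054750 = 41.9905073.
Annualised premium = (F − S)/S × (1/T) = (41.9905073 − 43.9707)/43.9707 ÷ (15/12) = -3.60%.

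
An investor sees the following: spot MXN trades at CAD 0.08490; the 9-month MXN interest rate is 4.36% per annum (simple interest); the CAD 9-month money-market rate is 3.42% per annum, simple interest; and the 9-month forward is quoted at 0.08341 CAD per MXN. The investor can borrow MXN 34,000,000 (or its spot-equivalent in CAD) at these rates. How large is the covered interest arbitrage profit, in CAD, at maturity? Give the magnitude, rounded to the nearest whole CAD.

CAD 31,966

T = 9/12 years.
Keep in MXN, deliver into the forward: 34,000,000·1.032700·0.08341 = CAD 2,928,675.24.
Swap to CAD now, deposit: 34,000,000·0.08490·1.025650 = CAD 2,960,641.29.
The quoted forward undervalues MXN, so borrow MXN, convert to CAD at spot, deposit the CAD at 3.42%, and buy MXN forward at 0.08341 to cover the loan.
Arbitrage profit = |2,928,675.24 − 2,960,641.29| = CAD 31,966.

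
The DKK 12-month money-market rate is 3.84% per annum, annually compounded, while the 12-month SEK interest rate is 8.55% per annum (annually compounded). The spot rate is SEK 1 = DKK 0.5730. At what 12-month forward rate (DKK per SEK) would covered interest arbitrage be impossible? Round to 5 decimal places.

0.54814

T = 1 year.
Growth of 1 DKK over T: (1 + 0.0384)^1 = 1.038400.
Growth of 1 SEK over T: (1 + 0.0855)^1 = 1.085500.
So F = 0.573 × 1.038400 / 1.085500 = 0.5481374 (DKK/SEK).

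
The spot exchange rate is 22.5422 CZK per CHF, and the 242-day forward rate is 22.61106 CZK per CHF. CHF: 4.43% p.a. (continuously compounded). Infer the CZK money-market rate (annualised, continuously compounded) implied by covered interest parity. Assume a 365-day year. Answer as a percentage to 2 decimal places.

T = 242/365 years.
F/S = 22.61106/22.5422 = 1.0030547 = (growth of CZK) / (growth of CHF).
The CHF side grows by e^(0.0443×242/365) = 1.0298071.
So the CZK growth factor = 1.0329529.
r = ln(1.0329529)/(242/365) = 0.048900 → 4.89%.

4.89%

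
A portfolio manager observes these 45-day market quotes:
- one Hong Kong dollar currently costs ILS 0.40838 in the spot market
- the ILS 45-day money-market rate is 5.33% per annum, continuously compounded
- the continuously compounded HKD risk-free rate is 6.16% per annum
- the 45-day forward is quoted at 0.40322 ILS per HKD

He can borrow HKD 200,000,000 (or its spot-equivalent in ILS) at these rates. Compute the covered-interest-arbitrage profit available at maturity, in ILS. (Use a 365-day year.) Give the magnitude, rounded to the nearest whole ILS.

ILS 955,695

T = 45/365 years.
Invest the HKD and cover forward: 200,000,000 × 1.0076234321 × 0.40322 = ILS 81,258,784.06.
Convert at spot and invest in ILS: 200,000,000 × 0.40838 × 1.0065928708 = ILS 82,214,479.32.
The quoted forward undervalues HKD, so borrow HKD, convert to ILS at spot, deposit the ILS at 5.33%, and buy HKD forward at 0.40322 to cover the loan.
Profit = 82,214,479.32 − 81,258,784.06 = ILS 955,695.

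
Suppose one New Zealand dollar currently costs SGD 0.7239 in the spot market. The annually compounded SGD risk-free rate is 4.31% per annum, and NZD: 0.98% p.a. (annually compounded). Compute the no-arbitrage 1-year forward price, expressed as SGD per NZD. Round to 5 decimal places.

T = 1 year.
Growth of 1 SGD over T: (1 + 0.0431)^1 = 1.043100.
NZD growth factor: (1 + 0.0098)^1 = 1.009800.
Forward (SGD per NZD) = 0.7239 × 1.043100 / 1.009800 = 0.7477719.

0.74777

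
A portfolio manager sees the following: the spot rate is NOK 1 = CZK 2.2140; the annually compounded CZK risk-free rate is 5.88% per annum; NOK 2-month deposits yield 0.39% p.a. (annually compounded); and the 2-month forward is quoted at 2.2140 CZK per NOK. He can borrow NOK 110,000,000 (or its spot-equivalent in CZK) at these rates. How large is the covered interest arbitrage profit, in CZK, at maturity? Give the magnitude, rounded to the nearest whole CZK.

CZK 2,172,191

T = 2/12 years.
Route A — deposit NOK, sell forward: 110,000,000 × 1.00064894626 × 2.2140 = CZK 243,698,044.37.
Route B — convert at spot, deposit CZK: 110,000,000 × 2.2140 × 1.00956818372 = CZK 245,870,235.46.
The quoted forward undervalues NOK, so borrow NOK, convert to CZK at spot, deposit the CZK at 5.88%, and buy NOK forward at 2.2140 to cover the loan.
The gap between the two covered legs is CZK 2,172,191.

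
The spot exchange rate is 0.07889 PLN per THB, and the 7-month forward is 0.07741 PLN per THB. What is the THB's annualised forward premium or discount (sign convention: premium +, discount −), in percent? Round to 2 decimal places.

-3.22%

T = 7/12 years.
(F − S)/S = (0.07741 − 0.07889)/0.07889 = -0.0187603.
×(1/T) gives -3.22% p.a.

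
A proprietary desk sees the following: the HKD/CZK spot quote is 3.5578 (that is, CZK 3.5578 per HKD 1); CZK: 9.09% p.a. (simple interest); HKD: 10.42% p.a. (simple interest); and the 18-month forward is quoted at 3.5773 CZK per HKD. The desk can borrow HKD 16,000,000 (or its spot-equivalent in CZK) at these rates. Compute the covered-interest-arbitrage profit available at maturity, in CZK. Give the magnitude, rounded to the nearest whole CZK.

CZK 1,496,415

T = 18/12 years.
Invest the HKD and cover forward: 16,000,000 × 1.156300 × 3.5773 = CZK 66,182,911.84.
Convert at spot and invest in CZK: 16,000,000 × 3.5578 × 1.136350 = CZK 64,686,496.48.
The quoted forward overvalues HKD, so borrow CZK, buy HKD at spot, deposit the HKD at 10.42%, and sell the proceeds forward at 3.5773.
Arbitrage profit = |66,182,911.84 − 64,686,496.48| = CZK 1,496,415.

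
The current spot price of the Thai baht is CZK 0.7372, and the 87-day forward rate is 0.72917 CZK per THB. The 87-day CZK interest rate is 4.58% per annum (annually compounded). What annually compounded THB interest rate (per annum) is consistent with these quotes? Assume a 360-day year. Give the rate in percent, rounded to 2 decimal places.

T = 87/360 years.
CIP gives F = S · g_CZK/g_THB, so g_CZK/g_THB = 0.72917/0.7372 = 0.9891074.
CZK growth factor: (1 + 0.0458)^(87/360) = 1.0108811.
So the THB growth factor = 1.0220135.
Annualise: 1.0220135^(360/87) − 1 = 0.094286 = 9.43%.

9.43%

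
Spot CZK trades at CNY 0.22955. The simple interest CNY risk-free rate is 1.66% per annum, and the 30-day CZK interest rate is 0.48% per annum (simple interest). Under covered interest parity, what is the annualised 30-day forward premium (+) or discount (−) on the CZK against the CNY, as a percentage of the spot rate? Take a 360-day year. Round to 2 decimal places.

T = 30/360 years.
CIP forward (CNY per CZK) = 0.22955 × 1.0013833/1.000400 = 0.22977563.
Annualised premium = (F − S)/S × (1/T) = (0.22977563 − 0.22955)/0.22955 ÷ (30/360) = 1.18%.

+1.18%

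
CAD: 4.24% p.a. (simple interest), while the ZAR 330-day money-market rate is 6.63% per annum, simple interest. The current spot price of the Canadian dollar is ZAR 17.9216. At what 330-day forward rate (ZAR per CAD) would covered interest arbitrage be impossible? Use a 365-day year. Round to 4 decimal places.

T = 330/365 years.
ZAR accumulates by 1 + 0.0663×330/365 = 1.05994247.
CAD growth factor: 1 + 0.0424×330/365 = 1.03833425.
CIP: F = S · (grow ZAR)/(grow CAD) = 17.9216 × 1.05994247/1.03833425 = 18.294557 ZAR per CAD.

18.2946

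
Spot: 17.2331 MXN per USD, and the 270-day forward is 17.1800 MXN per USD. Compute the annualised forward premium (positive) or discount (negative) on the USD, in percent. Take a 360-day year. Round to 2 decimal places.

T = 270/360 years.
(F − S)/S = (17.1800 − 17.2331)/17.2331 = -0.0030813.
Annualise by dividing by T: -0.0030813 / (270/360) = -0.004108 → -0.41%.

-0.41%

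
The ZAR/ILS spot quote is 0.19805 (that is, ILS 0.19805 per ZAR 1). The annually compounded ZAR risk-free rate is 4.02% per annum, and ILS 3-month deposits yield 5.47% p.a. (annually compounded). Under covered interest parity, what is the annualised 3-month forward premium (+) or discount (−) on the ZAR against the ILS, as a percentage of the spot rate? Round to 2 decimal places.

T = 3/12 years.
CIP forward (ILS per ZAR) = 0.19805 × 1.0134031/1.009902 = 0.19873659.
Annualised premium = (F − S)/S × (1/T) = (0.19873659 − 0.19805)/0.19805 ÷ (3/12) = 1.39%.

+1.39%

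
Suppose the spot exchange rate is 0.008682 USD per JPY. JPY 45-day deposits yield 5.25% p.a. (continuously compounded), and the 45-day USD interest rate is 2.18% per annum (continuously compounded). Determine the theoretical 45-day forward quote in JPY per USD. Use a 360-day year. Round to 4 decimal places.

T = 45/360 years.
USD accumulates by e^(0.0218×45/360) = 1.002728716.
JPY accumulates by e^(0.0525×45/360) = 1.00658408.
So F = 0.008682 × 1.002728716 / 1.00658408 = 0.00864874667 (USD/JPY).
Invert for JPY per USD: 1 / 0.00864874667 = 115.6237.

115.6237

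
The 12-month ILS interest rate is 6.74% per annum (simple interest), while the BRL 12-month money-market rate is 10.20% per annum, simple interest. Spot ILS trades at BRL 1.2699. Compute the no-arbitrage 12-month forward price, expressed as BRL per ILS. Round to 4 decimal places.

1.3111

T = 1 year.
Growth of 1 BRL over T: 1 + 0.1020×1 = 1.102000.
Growth of 1 ILS over T: 1 + 0.0674×1 = 1.067400.
CIP: F = S · (grow BRL)/(grow ILS) = 1.2699 × 1.102000/1.067400 = 1.311064 BRL per ILS.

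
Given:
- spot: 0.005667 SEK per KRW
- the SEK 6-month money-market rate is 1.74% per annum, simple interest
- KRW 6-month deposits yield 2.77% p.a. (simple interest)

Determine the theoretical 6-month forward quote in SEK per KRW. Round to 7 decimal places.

T = 6/12 years.
Growth of 1 SEK over T: 1 + 0.0174×6/12 = 1.008700.
KRW accumulates by 1 + 0.0277×6/12 = 1.013850.
CIP: F = S · (grow SEK)/(grow KRW) = 0.005667 × 1.008700/1.013850 = 0.005638214 SEK per KRW.

0.0056382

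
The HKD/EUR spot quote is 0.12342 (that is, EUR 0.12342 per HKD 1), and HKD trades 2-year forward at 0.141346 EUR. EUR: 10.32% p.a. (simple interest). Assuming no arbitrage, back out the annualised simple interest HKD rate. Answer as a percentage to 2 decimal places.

2.67%

T = 2 years.
CIP gives F = S · g_EUR/g_HKD, so g_EUR/g_HKD = 0.141346/0.12342 = 1.1452439.
The EUR side grows by 1 + 0.1032×2 = 1.206400.
So the HKD growth factor = 1.0534001.
(1.0534001 − 1)/T = 0.026700, i.e. 2.67%.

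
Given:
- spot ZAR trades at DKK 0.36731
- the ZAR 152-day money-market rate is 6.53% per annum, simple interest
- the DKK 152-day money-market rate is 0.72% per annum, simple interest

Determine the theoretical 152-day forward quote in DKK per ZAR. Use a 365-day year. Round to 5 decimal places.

T = 152/365 years.
DKK growth factor: 1 + 0.0072×152/365 = 1.0029984.
Growth of 1 ZAR over T: 1 + 0.0653×152/365 = 1.0271934.
So F = 0.36731 × 1.0029984 / 1.0271934 = 0.3586582 (DKK/ZAR).

0.35866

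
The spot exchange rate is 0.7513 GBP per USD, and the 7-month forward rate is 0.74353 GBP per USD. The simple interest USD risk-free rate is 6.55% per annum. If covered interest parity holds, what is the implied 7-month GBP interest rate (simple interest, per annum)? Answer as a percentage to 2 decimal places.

4.71%

T = 7/12 years.
CIP gives F = S · g_GBP/g_USD, so g_GBP/g_USD = 0.74353/0.7513 = 0.9896579.
The USD side grows by 1 + 0.0655×7/12 = 1.0382083.
Hence g_GBP = 1.027471.
r = (1.027471 − 1)/(7/12) = 0.047093 → 4.71%.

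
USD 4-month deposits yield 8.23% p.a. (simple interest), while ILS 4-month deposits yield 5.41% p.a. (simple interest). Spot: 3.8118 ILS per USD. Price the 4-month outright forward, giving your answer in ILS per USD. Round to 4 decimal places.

T = 4/12 years.
ILS growth factor: 1 + 0.0541×4/12 = 1.0180333.
USD growth factor: 1 + 0.0823×4/12 = 1.0274333.
Forward (ILS per USD) = 3.8118 × 1.0180333 / 1.0274333 = 3.776926.

3.7769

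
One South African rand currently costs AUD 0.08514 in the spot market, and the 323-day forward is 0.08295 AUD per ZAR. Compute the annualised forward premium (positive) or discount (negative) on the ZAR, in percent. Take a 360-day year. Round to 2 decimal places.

T = 323/360 years.
ZAR trades forward at -2.57223% vs spot over the period.
×(1/T) gives -2.87% p.a.

-2.87%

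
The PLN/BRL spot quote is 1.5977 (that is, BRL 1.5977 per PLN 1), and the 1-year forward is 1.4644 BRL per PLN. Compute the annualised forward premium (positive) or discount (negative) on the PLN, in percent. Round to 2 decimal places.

-8.34%

T = 1 year.
PLN trades forward at -8.34324% vs spot over the period.
×(1/T) gives -8.34% p.a.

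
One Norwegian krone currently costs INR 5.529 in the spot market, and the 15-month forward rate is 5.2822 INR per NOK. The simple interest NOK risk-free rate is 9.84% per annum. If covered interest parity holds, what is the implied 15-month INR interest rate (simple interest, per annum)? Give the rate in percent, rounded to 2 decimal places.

T = 15/12 years.
By CIP, F/S equals the INR-to-NOK growth ratio: 5.2822/5.529 = 0.9553626.
NOK growth factor: 1 + 0.0984×15/12 = 1.123000.
That pins the INR growth at 1.0728722.
(1.0728722 − 1)/T = 0.058298, i.e. 5.83%.

5.83%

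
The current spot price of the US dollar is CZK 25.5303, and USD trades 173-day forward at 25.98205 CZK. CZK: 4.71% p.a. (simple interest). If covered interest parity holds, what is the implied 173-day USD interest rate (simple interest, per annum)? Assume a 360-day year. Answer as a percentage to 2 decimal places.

T = 173/360 years.
By CIP, F/S equals the CZK-to-USD growth ratio: 25.98205/25.5303 = 1.0176947.
The CZK side grows by 1 + 0.0471×173/360 = 1.0226342.
Hence g_USD = 1.0048536.
(1.0048536 − 1)/T = 0.010100, i.e. 1.01%.

1.01%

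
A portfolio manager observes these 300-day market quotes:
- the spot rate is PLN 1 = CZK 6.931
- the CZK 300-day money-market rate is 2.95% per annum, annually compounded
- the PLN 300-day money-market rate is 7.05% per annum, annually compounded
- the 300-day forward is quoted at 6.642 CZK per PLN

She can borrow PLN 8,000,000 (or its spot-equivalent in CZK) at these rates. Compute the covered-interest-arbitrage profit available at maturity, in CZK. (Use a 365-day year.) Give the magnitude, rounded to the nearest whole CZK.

CZK 592,769

T = 300/365 years.
Route A — deposit PLN, sell forward: 8,000,000 × 1.0575911606 × 6.642 = CZK 56,196,163.91.
Route B — convert at spot, deposit CZK: 8,000,000 × 6.931 × 1.0241836127 = CZK 56,788,932.96.
The quoted forward undervalues PLN, so borrow PLN, convert to CZK at spot, deposit the CZK at 2.95%, and buy PLN forward at 6.642 to cover the loan.
Profit = 56,788,932.96 − 56,196,163.91 = CZK 592,769.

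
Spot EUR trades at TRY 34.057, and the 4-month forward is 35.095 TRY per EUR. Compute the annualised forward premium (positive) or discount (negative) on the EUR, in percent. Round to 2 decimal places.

T = 4/12 years.
EUR trades forward at +3.04783% vs spot over the period.
×(1/T) gives 9.14% p.a.

+9.14%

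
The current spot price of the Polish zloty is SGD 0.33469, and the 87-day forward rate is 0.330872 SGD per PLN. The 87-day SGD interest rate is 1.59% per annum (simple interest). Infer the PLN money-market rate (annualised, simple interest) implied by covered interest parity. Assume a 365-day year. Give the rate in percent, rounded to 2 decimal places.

6.45%

T = 87/365 years.
By CIP, F/S equals the SGD-to-PLN growth ratio: 0.330872/0.33469 = 0.9885924.
The SGD side grows by 1 + 0.0159×87/365 = 1.0037899.
Hence g_PLN = 1.0153729.
(1.0153729 − 1)/T = 0.064496, i.e. 6.45%.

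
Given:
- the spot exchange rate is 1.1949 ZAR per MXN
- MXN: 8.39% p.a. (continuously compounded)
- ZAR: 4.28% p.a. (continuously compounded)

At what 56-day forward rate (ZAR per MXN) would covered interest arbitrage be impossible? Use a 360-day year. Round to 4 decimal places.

T = 56/360 years.
ZAR accumulates by e^(0.0428×56/360) = 1.006680.
MXN accumulates by e^(0.0839×56/360) = 1.0131366.
CIP: F = S · (grow ZAR)/(grow MXN) = 1.1949 × 1.006680/1.0131366 = 1.187285 ZAR per MXN.

1.1873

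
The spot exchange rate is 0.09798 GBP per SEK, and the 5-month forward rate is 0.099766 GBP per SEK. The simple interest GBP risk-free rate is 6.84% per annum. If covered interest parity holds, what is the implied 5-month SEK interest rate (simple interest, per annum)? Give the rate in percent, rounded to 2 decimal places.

2.42%

T = 5/12 years.
F/S = 0.099766/0.09798 = 1.0182282 = (growth of GBP) / (growth of SEK).
The GBP side grows by 1 + 0.0684×5/12 = 1.028500.
So the SEK growth factor = 1.0100879.
(1.0100879 − 1)/T = 0.024211, i.e. 2.42%.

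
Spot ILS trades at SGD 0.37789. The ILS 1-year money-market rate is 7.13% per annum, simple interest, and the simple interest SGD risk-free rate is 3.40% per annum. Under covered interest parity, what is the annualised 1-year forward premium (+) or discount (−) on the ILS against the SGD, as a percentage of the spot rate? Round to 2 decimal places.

T = 1 year.
F = S · g_SGD/g_ILS = 0.37789 × 1.034000/1.071300 = 0.36473281.
Annualised premium = (F − S)/S × (1/T) = (0.36473281 − 0.37789)/0.37789 ÷ 1 = -3.48%.

-3.48%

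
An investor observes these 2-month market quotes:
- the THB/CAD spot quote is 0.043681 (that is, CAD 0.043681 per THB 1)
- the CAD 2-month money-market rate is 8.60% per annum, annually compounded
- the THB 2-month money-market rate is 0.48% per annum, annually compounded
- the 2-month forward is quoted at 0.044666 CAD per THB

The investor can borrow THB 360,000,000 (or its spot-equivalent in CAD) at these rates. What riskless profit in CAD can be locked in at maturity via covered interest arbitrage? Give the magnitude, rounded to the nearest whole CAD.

CAD 149,721

T = 2/12 years.
Route A — deposit THB, sell forward: 360,000,000 × 1.0007984047 × 0.044666 = CAD 16,092,598.16.
Route B — convert at spot, deposit CAD: 360,000,000 × 0.043681 × 1.0138451724 = CAD 15,942,877.55.
The quoted forward overvalues THB, so borrow CAD, buy THB at spot, deposit the THB at 0.48%, and sell the proceeds forward at 0.044666.
Arbitrage profit = |16,092,598.16 − 15,942,877.55| = CAD 149,721.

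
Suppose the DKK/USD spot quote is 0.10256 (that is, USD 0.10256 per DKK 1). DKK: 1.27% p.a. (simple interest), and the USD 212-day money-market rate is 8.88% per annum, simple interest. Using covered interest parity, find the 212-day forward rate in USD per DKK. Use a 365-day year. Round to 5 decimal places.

0.10706

T = 212/365 years.
USD accumulates by 1 + 0.0888×212/365 = 1.051577.
DKK growth factor: 1 + 0.0127×212/365 = 1.0073764.
CIP: F = S · (grow USD)/(grow DKK) = 0.10256 × 1.051577/1.0073764 = 0.1070600 USD per DKK.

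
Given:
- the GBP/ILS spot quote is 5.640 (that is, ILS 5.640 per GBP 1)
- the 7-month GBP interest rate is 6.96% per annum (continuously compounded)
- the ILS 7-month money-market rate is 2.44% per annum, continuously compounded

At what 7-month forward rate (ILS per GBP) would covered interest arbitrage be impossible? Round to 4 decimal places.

T = 7/12 years.
Growth of 1 ILS over T: e^(0.0244×7/12) = 1.0143351.
GBP growth factor: e^(0.0696×7/12) = 1.0414354.
So F = 5.64 × 1.0143351 / 1.0414354 = 5.493236 (ILS/GBP).

5.4932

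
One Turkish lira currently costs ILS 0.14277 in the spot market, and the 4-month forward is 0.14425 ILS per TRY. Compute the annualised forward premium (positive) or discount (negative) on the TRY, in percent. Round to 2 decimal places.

+3.11%

T = 4/12 years.
Period premium: (0.14425 − 0.14277)/0.14277 = 0.0103663.
×(1/T) gives 3.11% p.a.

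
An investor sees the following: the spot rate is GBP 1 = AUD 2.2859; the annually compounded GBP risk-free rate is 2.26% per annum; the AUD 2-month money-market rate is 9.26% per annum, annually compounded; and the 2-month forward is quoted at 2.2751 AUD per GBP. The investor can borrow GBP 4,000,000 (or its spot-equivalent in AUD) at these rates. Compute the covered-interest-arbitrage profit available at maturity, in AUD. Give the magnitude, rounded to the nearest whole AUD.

AUD 145,201

T = 2/12 years.
Route A — deposit GBP, sell forward: 4,000,000 × 1.003731679 × 2.2751 = AUD 9,134,359.77.
Route B — convert at spot, deposit AUD: 4,000,000 × 2.2859 × 1.014869497 = AUD 9,279,560.73.
The quoted forward undervalues GBP, so borrow GBP, convert to AUD at spot, deposit the AUD at 9.26%, and buy GBP forward at 2.2751 to cover the loan.
Profit = 9,279,560.73 − 9,134,359.77 = AUD 145,201.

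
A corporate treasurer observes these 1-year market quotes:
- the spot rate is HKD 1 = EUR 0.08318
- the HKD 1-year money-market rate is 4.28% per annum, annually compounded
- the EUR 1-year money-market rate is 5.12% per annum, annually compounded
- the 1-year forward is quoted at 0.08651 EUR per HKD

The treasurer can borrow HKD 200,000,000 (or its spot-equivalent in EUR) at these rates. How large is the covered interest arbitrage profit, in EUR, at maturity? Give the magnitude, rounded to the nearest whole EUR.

EUR 554,762

T = 1 year.
Invest the HKD and cover forward: 200,000,000 × 1.042800 × 0.08651 = EUR 18,042,525.60.
Convert at spot and invest in EUR: 200,000,000 × 0.08318 × 1.051200 = EUR 17,487,763.20.
The quoted forward overvalues HKD, so borrow EUR, buy HKD at spot, deposit the HKD at 4.28%, and sell the proceeds forward at 0.08651.
Arbitrage profit = |18,042,525.60 − 17,487,763.20| = EUR 554,762.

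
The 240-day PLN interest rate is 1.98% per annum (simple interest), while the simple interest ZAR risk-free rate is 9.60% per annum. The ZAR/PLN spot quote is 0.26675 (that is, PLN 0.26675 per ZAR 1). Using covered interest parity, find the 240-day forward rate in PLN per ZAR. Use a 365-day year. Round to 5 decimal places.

0.25418

T = 240/365 years.
PLN growth factor: 1 + 0.0198×240/365 = 1.0130192.
ZAR growth factor: 1 + 0.0960×240/365 = 1.0631233.
CIP: F = S · (grow PLN)/(grow ZAR) = 0.26675 × 1.0130192/1.0631233 = 0.2541783 PLN per ZAR.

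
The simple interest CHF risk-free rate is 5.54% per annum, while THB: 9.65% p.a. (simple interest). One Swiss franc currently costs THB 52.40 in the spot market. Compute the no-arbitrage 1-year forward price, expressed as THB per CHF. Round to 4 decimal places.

54.4406

T = 1 year.
Growth of 1 THB over T: 1 + 0.0965×1 = 1.096500.
CHF accumulates by 1 + 0.0554×1 = 1.055400.
Forward (THB per CHF) = 52.4 × 1.096500 / 1.055400 = 54.440591.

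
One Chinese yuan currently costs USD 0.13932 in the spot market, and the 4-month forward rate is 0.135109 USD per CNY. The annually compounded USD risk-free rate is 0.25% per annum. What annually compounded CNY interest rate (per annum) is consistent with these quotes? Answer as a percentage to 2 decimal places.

9.92%

T = 4/12 years.
By CIP, F/S equals the USD-to-CNY growth ratio: 0.135109/0.13932 = 0.9697746.
The USD side grows by (1 + 0.0025)^(4/12) = 1.0008326.
So the CNY growth factor = 1.032026.
Annualise: 1.032026^(12/4) − 1 = 0.099188 = 9.92%.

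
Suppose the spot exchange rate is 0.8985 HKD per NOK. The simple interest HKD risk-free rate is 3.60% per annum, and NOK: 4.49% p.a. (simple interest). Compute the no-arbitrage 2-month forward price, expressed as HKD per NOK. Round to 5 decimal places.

T = 2/12 years.
Growth of 1 HKD over T: 1 + 0.0360×2/12 = 1.006000.
NOK accumulates by 1 + 0.0449×2/12 = 1.0074833.
CIP: F = S · (grow HKD)/(grow NOK) = 0.8985 × 1.006000/1.0074833 = 0.8971772 HKD per NOK.

0.89718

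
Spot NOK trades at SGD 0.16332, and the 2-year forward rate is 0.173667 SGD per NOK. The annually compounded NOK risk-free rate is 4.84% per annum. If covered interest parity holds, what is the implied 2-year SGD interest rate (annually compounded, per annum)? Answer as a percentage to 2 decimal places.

8.11%

T = 2 years.
By CIP, F/S equals the SGD-to-NOK growth ratio: 0.173667/0.16332 = 1.0633542.
NOK growth factor: (1 + 0.0484)^2 = 1.0991426.
So the SGD growth factor = 1.1687779.
r = 1.1687779^(1/2) − 1 = 0.081100 → 8.11%.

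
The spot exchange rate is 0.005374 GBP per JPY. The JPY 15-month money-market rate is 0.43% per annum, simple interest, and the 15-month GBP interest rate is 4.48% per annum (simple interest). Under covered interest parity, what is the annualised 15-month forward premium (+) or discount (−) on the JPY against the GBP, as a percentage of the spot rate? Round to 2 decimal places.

+4.03%

T = 15/12 years.
F = S · g_GBP/g_JPY = 0.005374 × 1.056000/1.005375 = 0.005644604.
(F − S)/S ÷ T = (0.005644604 − 0.005374)/0.005374/(15/12) = 0.040283 → 4.03%.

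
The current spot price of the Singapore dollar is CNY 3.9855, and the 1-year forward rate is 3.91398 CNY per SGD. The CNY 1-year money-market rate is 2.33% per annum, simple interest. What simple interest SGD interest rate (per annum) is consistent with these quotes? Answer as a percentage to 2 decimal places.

T = 1 year.
F/S = 3.91398/3.9855 = 0.9820549 = (growth of CNY) / (growth of SGD).
CNY growth factor: 1 + 0.0233×1 = 1.023300.
So the SGD growth factor = 1.0419988.
(1.0419988 − 1)/T = 0.041999, i.e. 4.20%.

4.20%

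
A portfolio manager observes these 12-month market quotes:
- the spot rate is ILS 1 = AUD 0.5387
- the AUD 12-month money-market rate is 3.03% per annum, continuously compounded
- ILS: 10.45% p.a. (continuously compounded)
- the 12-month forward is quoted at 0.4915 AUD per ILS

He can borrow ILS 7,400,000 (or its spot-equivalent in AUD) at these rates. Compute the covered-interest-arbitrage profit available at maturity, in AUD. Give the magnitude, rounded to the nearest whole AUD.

AUD 71,270

T = 1 year.
Route A — deposit ILS, sell forward: 7,400,000 × 1.110155394 × 0.4915 = AUD 4,037,746.18.
Route B — convert at spot, deposit AUD: 7,400,000 × 0.5387 × 1.030763717 = AUD 4,109,015.87.
The quoted forward undervalues ILS, so borrow ILS, convert to AUD at spot, deposit the AUD at 3.03%, and buy ILS forward at 0.4915 to cover the loan.
The gap between the two covered legs is AUD 71,270.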